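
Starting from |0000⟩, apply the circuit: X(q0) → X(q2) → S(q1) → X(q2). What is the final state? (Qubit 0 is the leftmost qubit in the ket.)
|1000⟩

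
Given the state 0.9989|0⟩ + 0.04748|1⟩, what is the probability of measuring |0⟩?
0.9978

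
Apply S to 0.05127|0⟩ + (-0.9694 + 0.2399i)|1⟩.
0.05127|0⟩ + (-0.2399 - 0.9694i)|1⟩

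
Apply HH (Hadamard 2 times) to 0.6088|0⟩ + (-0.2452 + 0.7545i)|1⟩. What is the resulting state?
0.6088|0⟩ + (-0.2452 + 0.7545i)|1⟩

H² = I, so an even number of Hadamards cancels: H^2 = I and the state is unchanged.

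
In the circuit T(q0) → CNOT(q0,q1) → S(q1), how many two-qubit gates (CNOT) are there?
1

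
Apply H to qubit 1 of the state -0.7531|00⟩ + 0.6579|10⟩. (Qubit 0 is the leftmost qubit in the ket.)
-0.5325|00⟩ - 0.5325|01⟩ + 0.4652|10⟩ + 0.4652|11⟩

H on qubit 1 mixes each pair of kets that differ only in qubit 1: amplitudes (a, b) of (|…0…⟩, |…1…⟩) become ((a + b)/√2, (a − b)/√2). Kets absent from the input have amplitude 0.
(|00⟩, |01⟩): (a, b) = (-0.7531, 0) → (-0.5325, -0.5325)
(|10⟩, |11⟩): (a, b) = (0.6579, 0) → (0.4652, 0.4652)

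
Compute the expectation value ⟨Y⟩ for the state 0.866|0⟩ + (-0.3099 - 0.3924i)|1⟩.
-0.6796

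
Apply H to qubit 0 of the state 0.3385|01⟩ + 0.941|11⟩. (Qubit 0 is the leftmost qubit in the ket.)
0.9047|01⟩ - 0.426|11⟩

H on qubit 0 mixes each pair of kets that differ only in qubit 0: amplitudes (a, b) of (|…0…⟩, |…1…⟩) become ((a + b)/√2, (a − b)/√2). Kets absent from the input have amplitude 0.
(|01⟩, |11⟩): (a, b) = (0.3385, 0.941) → (0.9047, -0.426)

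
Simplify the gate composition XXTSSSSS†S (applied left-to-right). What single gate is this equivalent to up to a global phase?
T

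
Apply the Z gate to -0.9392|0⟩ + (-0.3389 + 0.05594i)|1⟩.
-0.9392|0⟩ + (0.3389 - 0.05594i)|1⟩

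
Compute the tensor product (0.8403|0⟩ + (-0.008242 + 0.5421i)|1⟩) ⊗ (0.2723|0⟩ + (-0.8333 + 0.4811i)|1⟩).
0.2288|00⟩ + (-0.7002 + 0.4043i)|01⟩ + (-0.002244 + 0.1476i)|10⟩ + (-0.2539 - 0.4557i)|11⟩

amp(|b₁b₂…⟩) = product of the factor amplitudes for bits b₁, b₂, …; only kets whose every factor amplitude is nonzero survive.
|00⟩: (0.8403)(0.2723) = 0.2288
|01⟩: (0.8403)(-0.8333 + 0.4811i) = (-0.7002 + 0.4043i)
|10⟩: (-0.008242 + 0.5421i)(0.2723) = (-0.002244 + 0.1476i)
|11⟩: (-0.008242 + 0.5421i)(-0.8333 + 0.4811i) = (-0.2539 - 0.4557i)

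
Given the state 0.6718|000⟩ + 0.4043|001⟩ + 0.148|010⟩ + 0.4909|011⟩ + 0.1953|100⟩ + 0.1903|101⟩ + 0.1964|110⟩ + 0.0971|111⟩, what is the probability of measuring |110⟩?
0.03857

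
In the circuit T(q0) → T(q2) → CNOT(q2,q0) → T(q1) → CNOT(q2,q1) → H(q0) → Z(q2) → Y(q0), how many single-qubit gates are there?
6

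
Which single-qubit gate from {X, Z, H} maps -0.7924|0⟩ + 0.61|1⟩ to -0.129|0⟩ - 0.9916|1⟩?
H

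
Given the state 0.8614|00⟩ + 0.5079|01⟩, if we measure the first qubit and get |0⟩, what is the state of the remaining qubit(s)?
0.8614|0⟩ + 0.5079|1⟩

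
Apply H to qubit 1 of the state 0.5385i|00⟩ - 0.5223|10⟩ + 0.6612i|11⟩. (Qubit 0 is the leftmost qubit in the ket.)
0.3808i|00⟩ + 0.3808i|01⟩ + (-0.3693 + 0.4675i)|10⟩ + (-0.3693 - 0.4675i)|11⟩

H on qubit 1 mixes each pair of kets that differ only in qubit 1: amplitudes (a, b) of (|…0…⟩, |…1…⟩) become ((a + b)/√2, (a − b)/√2). Kets absent from the input have amplitude 0.
(|00⟩, |01⟩): (a, b) = (0.5385i, 0) → (0.3808i, 0.3808i)
(|10⟩, |11⟩): (a, b) = (-0.5223, 0.6612i) → ((-0.3693 + 0.4675i), (-0.3693 - 0.4675i))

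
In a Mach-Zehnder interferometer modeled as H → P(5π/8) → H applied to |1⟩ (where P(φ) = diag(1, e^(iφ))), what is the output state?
(0.6913 - 0.4619i)|0⟩ + (0.3087 + 0.4619i)|1⟩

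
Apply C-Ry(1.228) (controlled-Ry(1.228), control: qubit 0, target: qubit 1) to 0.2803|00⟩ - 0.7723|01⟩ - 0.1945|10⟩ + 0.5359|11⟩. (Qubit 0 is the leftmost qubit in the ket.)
0.2803|00⟩ - 0.7723|01⟩ - 0.4677|10⟩ + 0.326|11⟩

C-Ry(1.228) leaves the control-|0⟩ kets |00⟩, |01⟩ unchanged and applies Ry(1.228) to qubit 1 on the control-|1⟩ pair (|10⟩, |11⟩).
Ry(1.228) = [[cos(θ/2), −sin(θ/2)], [sin(θ/2), cos(θ/2)]]; θ = 1.228, cos(θ/2) ≈ 0.81735, sin(θ/2) ≈ 0.576141.
With a = amp(|10⟩) = -0.1945 and b = amp(|11⟩) = 0.5359:
new amp(|10⟩) = (0.81735)·a + (-0.576141)·b = -0.4677
new amp(|11⟩) = (0.576141)·a + (0.81735)·b = 0.326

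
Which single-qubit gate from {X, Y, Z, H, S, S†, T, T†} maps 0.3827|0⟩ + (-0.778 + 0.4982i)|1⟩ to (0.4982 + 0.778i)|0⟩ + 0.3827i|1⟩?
Y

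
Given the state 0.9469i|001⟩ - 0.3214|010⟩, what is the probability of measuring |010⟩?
0.1033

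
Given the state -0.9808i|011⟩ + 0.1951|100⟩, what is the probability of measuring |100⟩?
0.03806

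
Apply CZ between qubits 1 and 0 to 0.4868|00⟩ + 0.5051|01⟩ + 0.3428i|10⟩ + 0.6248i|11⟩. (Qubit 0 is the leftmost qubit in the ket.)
0.4868|00⟩ + 0.5051|01⟩ + 0.3428i|10⟩ - 0.6248i|11⟩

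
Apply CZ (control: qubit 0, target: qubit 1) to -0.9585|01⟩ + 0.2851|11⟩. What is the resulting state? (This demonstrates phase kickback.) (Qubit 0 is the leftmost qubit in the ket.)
-0.9585|01⟩ - 0.2851|11⟩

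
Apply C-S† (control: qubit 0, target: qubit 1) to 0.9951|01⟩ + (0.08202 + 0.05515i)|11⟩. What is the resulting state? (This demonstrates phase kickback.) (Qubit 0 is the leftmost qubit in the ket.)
0.9951|01⟩ + (0.05515 - 0.08202i)|11⟩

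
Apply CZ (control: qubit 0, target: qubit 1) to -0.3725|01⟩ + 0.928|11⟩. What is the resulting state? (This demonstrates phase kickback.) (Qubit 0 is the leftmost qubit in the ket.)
-0.3725|01⟩ - 0.928|11⟩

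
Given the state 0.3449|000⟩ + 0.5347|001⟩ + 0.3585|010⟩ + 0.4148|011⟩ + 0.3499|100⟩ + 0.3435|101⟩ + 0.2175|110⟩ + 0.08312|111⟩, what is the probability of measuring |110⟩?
0.04731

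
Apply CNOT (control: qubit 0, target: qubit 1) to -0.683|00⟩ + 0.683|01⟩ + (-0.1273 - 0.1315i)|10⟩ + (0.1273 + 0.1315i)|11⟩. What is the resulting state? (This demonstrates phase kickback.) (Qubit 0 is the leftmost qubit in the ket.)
-0.683|00⟩ + 0.683|01⟩ + (0.1273 + 0.1315i)|10⟩ + (-0.1273 - 0.1315i)|11⟩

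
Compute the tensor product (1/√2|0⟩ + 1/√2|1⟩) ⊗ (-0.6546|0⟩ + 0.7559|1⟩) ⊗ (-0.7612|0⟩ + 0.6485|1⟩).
0.3523|000⟩ - 0.3002|001⟩ - 0.4069|010⟩ + 0.3466|011⟩ + 0.3523|100⟩ - 0.3002|101⟩ - 0.4069|110⟩ + 0.3466|111⟩

amp(|b₁b₂…⟩) = product of the factor amplitudes for bits b₁, b₂, …; only kets whose every factor amplitude is nonzero survive.
|000⟩: (1/√2)(-0.6546)(-0.7612) = 0.3523
|001⟩: (1/√2)(-0.6546)(0.6485) = -0.3002
|010⟩: (1/√2)(0.7559)(-0.7612) = -0.4069
|011⟩: (1/√2)(0.7559)(0.6485) = 0.3466
|100⟩: (1/√2)(-0.6546)(-0.7612) = 0.3523
|101⟩: (1/√2)(-0.6546)(0.6485) = -0.3002
|110⟩: (1/√2)(0.7559)(-0.7612) = -0.4069
|111⟩: (1/√2)(0.7559)(0.6485) = 0.3466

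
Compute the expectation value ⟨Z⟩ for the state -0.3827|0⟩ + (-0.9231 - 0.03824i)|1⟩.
-0.7071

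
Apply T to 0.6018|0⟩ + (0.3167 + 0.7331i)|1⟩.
0.6018|0⟩ + (-0.2944 + 0.7423i)|1⟩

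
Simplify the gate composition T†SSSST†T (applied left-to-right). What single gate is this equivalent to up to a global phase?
T†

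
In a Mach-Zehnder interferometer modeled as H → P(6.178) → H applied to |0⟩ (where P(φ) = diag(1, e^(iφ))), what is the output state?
(0.9972 - 0.0525i)|0⟩ + (0.002763 + 0.0525i)|1⟩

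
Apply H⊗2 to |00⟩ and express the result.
1/2|00⟩ + 1/2|01⟩ + 1/2|10⟩ + 1/2|11⟩

H⊗2 gives amp(|y⟩) = (1/2) Σ_x (−1)^(x·y) amp(|x⟩), where x·y is the number of positions in which both x and y have a 1.
|00⟩: (1)/2 = 1/2
|01⟩: (1)/2 = 1/2
|10⟩: (1)/2 = 1/2
|11⟩: (1)/2 = 1/2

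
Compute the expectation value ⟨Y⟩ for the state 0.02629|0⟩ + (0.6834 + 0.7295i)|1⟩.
0.03836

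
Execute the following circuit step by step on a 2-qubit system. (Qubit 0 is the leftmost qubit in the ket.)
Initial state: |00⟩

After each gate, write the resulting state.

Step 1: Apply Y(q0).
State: i|10⟩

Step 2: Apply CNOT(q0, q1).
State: i|11⟩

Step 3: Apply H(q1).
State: (1/√2)i|10⟩ - (1/√2)i|11⟩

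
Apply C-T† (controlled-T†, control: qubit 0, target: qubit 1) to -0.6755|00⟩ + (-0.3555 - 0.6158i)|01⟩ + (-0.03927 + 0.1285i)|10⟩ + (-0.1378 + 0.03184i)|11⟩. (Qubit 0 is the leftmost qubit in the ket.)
-0.6755|00⟩ + (-0.3555 - 0.6158i)|01⟩ + (-0.03927 + 0.1285i)|10⟩ + (-0.07493 + 0.12i)|11⟩

C-T† leaves the control-|0⟩ kets |00⟩, |01⟩ unchanged and applies T† to qubit 1 on the control-|1⟩ pair (|10⟩, |11⟩).
T† = [[1, 0], [0, (1/√2 - (1/√2)i)]].
With a = amp(|10⟩) = (-0.03927 + 0.1285i) and b = amp(|11⟩) = (-0.1378 + 0.03184i):
new amp(|10⟩) = (1)·a = (-0.03927 + 0.1285i)
new amp(|11⟩) = (1/√2 - (1/√2)i)·b = (-0.07493 + 0.12i)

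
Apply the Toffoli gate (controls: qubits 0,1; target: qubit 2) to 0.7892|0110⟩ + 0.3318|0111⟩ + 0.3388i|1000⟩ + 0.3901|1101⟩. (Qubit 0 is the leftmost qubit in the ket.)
0.7892|0110⟩ + 0.3318|0111⟩ + 0.3388i|1000⟩ + 0.3901|1111⟩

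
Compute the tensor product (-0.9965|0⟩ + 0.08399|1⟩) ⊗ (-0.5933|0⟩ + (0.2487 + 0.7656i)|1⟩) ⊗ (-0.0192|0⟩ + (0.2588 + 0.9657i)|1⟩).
-0.01135|000⟩ + (0.153 + 0.5709i)|001⟩ + (0.004758 + 0.01465i)|010⟩ + (0.6726 - 0.4368i)|011⟩ + 0.0009568|100⟩ + (-0.0129 - 0.04812i)|101⟩ + (-0.0004011 - 0.001235i)|110⟩ + (-0.05669 + 0.03681i)|111⟩

amp(|b₁b₂…⟩) = product of the factor amplitudes for bits b₁, b₂, …; only kets whose every factor amplitude is nonzero survive.
|000⟩: (-0.9965)(-0.5933)(-0.0192) = -0.01135
|001⟩: (-0.9965)(-0.5933)(0.2588 + 0.9657i) = (0.153 + 0.5709i)
|010⟩: (-0.9965)(0.2487 + 0.7656i)(-0.0192) = (0.004758 + 0.01465i)
|011⟩: (-0.9965)(0.2487 + 0.7656i)(0.2588 + 0.9657i) = (0.6726 - 0.4368i)
|100⟩: (0.08399)(-0.5933)(-0.0192) = 0.0009568
|101⟩: (0.08399)(-0.5933)(0.2588 + 0.9657i) = (-0.0129 - 0.04812i)
|110⟩: (0.08399)(0.2487 + 0.7656i)(-0.0192) = (-0.0004011 - 0.001235i)
|111⟩: (0.08399)(0.2487 + 0.7656i)(0.2588 + 0.9657i) = (-0.05669 + 0.03681i)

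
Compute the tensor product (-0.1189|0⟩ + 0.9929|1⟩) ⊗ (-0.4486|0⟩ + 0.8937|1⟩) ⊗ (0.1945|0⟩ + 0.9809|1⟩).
0.01037|000⟩ + 0.05232|001⟩ - 0.02067|010⟩ - 0.1042|011⟩ - 0.08663|100⟩ - 0.4369|101⟩ + 0.1726|110⟩ + 0.8704|111⟩

amp(|b₁b₂…⟩) = product of the factor amplitudes for bits b₁, b₂, …; only kets whose every factor amplitude is nonzero survive.
|000⟩: (-0.1189)(-0.4486)(0.1945) = 0.01037
|001⟩: (-0.1189)(-0.4486)(0.9809) = 0.05232
|010⟩: (-0.1189)(0.8937)(0.1945) = -0.02067
|011⟩: (-0.1189)(0.8937)(0.9809) = -0.1042
|100⟩: (0.9929)(-0.4486)(0.1945) = -0.08663
|101⟩: (0.9929)(-0.4486)(0.9809) = -0.4369
|110⟩: (0.9929)(0.8937)(0.1945) = 0.1726
|111⟩: (0.9929)(0.8937)(0.9809) = 0.8704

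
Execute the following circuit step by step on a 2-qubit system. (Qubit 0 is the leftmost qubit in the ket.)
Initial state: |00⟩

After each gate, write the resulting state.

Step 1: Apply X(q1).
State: |01⟩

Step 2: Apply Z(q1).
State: -|01⟩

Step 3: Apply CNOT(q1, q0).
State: -|11⟩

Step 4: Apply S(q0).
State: -i|11⟩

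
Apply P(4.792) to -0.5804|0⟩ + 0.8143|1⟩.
-0.5804|0⟩ + (0.06476 - 0.8117i)|1⟩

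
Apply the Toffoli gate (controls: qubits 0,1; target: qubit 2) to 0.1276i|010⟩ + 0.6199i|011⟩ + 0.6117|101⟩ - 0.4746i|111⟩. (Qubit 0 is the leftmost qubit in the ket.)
0.1276i|010⟩ + 0.6199i|011⟩ + 0.6117|101⟩ - 0.4746i|110⟩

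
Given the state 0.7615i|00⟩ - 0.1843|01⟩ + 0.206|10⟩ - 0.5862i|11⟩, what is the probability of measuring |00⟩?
0.5799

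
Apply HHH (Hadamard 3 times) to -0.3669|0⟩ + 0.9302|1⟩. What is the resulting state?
0.3983|0⟩ - 0.9172|1⟩

H² = I, so H^3 = H: a single Hadamard. With (a, b) = (-0.3669, 0.9302), H gives ((a + b)/√2, (a − b)/√2) = (0.3983, -0.9172).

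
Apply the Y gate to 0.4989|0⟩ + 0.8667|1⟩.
-0.8667i|0⟩ + 0.4989i|1⟩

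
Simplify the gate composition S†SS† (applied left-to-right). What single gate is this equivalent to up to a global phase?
S†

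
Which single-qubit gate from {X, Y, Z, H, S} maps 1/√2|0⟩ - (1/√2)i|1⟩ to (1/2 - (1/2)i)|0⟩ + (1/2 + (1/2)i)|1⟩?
H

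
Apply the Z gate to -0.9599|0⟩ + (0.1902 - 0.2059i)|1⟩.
-0.9599|0⟩ + (-0.1902 + 0.2059i)|1⟩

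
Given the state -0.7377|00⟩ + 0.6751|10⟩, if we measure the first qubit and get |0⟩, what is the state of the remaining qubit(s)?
-|0⟩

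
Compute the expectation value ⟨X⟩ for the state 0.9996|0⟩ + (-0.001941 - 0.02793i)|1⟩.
-0.00388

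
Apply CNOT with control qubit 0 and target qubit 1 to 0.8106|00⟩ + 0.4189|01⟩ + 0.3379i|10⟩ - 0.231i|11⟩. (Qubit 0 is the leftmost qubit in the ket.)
0.8106|00⟩ + 0.4189|01⟩ - 0.231i|10⟩ + 0.3379i|11⟩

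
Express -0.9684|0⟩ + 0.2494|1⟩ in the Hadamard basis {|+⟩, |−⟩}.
-0.5084|+⟩ - 0.8611|−⟩

With |ψ⟩ = α|0⟩ + β|1⟩, the Hadamard-basis coefficients are ⟨+|ψ⟩ = (α + β)/√2 and ⟨−|ψ⟩ = (α − β)/√2.
Here α = -0.9684, β = 0.2494: (α + β)/√2 = -0.5084, (α − β)/√2 = -0.8611.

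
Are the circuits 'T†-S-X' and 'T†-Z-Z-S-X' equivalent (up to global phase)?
Yes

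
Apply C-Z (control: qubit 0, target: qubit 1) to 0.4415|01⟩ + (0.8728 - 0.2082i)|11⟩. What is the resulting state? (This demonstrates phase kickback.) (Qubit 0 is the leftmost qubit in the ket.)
0.4415|01⟩ + (-0.8728 + 0.2082i)|11⟩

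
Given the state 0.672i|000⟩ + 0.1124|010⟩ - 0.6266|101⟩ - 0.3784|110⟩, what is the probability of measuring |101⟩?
0.3926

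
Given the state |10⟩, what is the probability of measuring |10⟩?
1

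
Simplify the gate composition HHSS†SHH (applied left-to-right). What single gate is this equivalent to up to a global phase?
S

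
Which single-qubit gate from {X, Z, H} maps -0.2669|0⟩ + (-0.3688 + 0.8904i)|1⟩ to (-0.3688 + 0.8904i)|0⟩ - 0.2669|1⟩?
X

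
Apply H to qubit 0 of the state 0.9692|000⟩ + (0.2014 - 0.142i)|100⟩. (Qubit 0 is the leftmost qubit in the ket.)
(0.8277 - 0.1004i)|000⟩ + (0.5429 + 0.1004i)|100⟩

H on qubit 0 mixes each pair of kets that differ only in qubit 0: amplitudes (a, b) of (|…0…⟩, |…1…⟩) become ((a + b)/√2, (a − b)/√2). Kets absent from the input have amplitude 0.
(|000⟩, |100⟩): (a, b) = (0.9692, (0.2014 - 0.142i)) → ((0.8277 - 0.1004i), (0.5429 + 0.1004i))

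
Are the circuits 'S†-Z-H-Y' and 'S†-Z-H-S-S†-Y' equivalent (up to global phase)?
Yes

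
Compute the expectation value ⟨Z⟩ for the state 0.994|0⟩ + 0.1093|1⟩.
0.9761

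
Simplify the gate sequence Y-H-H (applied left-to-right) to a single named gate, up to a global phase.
Y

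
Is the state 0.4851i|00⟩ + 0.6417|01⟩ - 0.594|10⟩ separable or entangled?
Entangled

Writing the state as a|00⟩ + b|01⟩ + c|10⟩ + d|11⟩, it is a product state iff ad − bc = 0.
Here (a, b, c, d) = (0.4851i, 0.6417, -0.594, 0): ad − bc = (0.4851i)(0) − (0.6417)(-0.594) = 0.3812 ≠ 0, so the state is entangled.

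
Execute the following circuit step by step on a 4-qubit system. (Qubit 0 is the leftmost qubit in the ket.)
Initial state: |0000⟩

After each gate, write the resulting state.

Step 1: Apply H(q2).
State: 1/√2|0000⟩ + 1/√2|0010⟩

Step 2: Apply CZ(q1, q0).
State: 1/√2|0000⟩ + 1/√2|0010⟩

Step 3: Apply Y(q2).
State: -(1/√2)i|0000⟩ + (1/√2)i|0010⟩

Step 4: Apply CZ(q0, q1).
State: -(1/√2)i|0000⟩ + (1/√2)i|0010⟩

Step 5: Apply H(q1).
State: -(1/2)i|0000⟩ + (1/2)i|0010⟩ - (1/2)i|0100⟩ + (1/2)i|0110⟩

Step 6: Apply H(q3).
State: -(1/√8)i|0000⟩ - (1/√8)i|0001⟩ + (1/√8)i|0010⟩ + (1/√8)i|0011⟩ - (1/√8)i|0100⟩ - (1/√8)i|0101⟩ + (1/√8)i|0110⟩ + (1/√8)i|0111⟩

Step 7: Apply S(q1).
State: -(1/√8)i|0000⟩ - (1/√8)i|0001⟩ + (1/√8)i|0010⟩ + (1/√8)i|0011⟩ + 1/√8|0100⟩ + 1/√8|0101⟩ - 1/√8|0110⟩ - 1/√8|0111⟩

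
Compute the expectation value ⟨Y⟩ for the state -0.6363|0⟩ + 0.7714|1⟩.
0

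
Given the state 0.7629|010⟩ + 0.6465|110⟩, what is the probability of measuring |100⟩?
0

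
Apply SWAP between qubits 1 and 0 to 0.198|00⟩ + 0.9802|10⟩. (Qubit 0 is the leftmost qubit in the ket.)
0.198|00⟩ + 0.9802|01⟩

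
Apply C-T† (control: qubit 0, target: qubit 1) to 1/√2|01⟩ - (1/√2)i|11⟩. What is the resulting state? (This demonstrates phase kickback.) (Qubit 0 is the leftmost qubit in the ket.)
1/√2|01⟩ + (-1/2 - (1/2)i)|11⟩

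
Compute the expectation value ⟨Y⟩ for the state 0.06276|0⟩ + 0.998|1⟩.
0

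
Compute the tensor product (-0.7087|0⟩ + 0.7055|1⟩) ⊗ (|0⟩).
-0.7087|00⟩ + 0.7055|10⟩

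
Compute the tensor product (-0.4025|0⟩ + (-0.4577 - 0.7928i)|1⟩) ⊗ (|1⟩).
-0.4025|01⟩ + (-0.4577 - 0.7928i)|11⟩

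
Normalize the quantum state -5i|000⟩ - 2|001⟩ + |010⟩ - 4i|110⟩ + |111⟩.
-0.7293i|000⟩ - 0.2917|001⟩ + 0.1459|010⟩ - 0.5835i|110⟩ + 0.1459|111⟩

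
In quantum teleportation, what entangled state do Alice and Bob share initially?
Bell state |Φ+⟩ = (|00⟩ + |11⟩)/√2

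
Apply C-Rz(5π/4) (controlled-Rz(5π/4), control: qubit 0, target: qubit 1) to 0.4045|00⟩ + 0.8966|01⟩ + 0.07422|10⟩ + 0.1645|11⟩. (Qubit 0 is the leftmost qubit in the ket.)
0.4045|00⟩ + 0.8966|01⟩ + (-0.0284 - 0.06857i)|10⟩ + (-0.06295 + 0.152i)|11⟩

C-Rz(5π/4) leaves the control-|0⟩ kets |00⟩, |01⟩ unchanged and applies Rz(5π/4) to qubit 1 on the control-|1⟩ pair (|10⟩, |11⟩).
Rz(5π/4) = [[e^(−iθ/2), 0], [0, e^(iθ/2)]] with e^(±iθ/2) = cos(θ/2) ± i·sin(θ/2); θ = 5π/4, cos(θ/2) ≈ -0.382683, sin(θ/2) ≈ 0.92388.
With a = amp(|10⟩) = 0.07422 and b = amp(|11⟩) = 0.1645:
new amp(|10⟩) = (-0.382683 - 0.92388i)·a = (-0.0284 - 0.06857i)
new amp(|11⟩) = (-0.382683 + 0.92388i)·b = (-0.06295 + 0.152i)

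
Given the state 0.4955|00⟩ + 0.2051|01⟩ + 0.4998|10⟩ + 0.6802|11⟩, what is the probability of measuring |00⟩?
0.2455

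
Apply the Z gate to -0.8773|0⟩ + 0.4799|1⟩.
-0.8773|0⟩ - 0.4799|1⟩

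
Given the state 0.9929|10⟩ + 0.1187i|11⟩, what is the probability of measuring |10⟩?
0.9859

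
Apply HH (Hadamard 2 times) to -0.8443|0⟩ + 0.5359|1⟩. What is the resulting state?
-0.8443|0⟩ + 0.5359|1⟩

H² = I, so an even number of Hadamards cancels: H^2 = I and the state is unchanged.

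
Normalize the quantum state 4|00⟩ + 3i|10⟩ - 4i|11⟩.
0.6247|00⟩ + 0.4685i|10⟩ - 0.6247i|11⟩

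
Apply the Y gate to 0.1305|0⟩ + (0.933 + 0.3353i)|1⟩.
(0.3353 - 0.933i)|0⟩ + 0.1305i|1⟩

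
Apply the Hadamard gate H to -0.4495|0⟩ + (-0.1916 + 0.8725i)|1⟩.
(-0.4533 + 0.617i)|0⟩ + (-0.1824 - 0.617i)|1⟩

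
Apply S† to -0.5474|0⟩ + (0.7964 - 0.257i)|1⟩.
-0.5474|0⟩ + (-0.257 - 0.7964i)|1⟩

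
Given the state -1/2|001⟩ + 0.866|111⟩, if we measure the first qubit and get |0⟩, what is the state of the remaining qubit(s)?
-|01⟩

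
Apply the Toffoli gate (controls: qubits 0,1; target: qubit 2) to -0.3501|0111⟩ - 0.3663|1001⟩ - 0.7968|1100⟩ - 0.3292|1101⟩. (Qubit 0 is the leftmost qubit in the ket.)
-0.3501|0111⟩ - 0.3663|1001⟩ - 0.7968|1110⟩ - 0.3292|1111⟩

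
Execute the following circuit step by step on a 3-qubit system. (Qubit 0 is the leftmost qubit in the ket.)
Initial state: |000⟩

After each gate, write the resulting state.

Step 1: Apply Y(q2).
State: i|001⟩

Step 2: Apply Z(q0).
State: i|001⟩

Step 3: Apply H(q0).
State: (1/√2)i|001⟩ + (1/√2)i|101⟩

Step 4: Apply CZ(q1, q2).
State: (1/√2)i|001⟩ + (1/√2)i|101⟩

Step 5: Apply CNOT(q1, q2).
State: (1/√2)i|001⟩ + (1/√2)i|101⟩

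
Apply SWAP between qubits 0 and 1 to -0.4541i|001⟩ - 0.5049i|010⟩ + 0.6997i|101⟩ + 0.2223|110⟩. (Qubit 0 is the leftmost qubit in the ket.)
-0.4541i|001⟩ + 0.6997i|011⟩ - 0.5049i|100⟩ + 0.2223|110⟩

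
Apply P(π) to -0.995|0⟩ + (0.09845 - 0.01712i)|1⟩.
-0.995|0⟩ + (-0.09845 + 0.01712i)|1⟩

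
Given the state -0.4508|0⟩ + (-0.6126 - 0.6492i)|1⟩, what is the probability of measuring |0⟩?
0.2032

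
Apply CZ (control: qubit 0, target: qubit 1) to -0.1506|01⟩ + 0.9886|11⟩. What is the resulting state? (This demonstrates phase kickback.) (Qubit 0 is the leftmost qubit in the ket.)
-0.1506|01⟩ - 0.9886|11⟩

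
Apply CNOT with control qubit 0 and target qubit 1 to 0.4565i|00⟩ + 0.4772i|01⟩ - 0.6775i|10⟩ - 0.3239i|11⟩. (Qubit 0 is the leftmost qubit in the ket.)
0.4565i|00⟩ + 0.4772i|01⟩ - 0.3239i|10⟩ - 0.6775i|11⟩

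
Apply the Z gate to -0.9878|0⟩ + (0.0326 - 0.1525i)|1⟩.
-0.9878|0⟩ + (-0.0326 + 0.1525i)|1⟩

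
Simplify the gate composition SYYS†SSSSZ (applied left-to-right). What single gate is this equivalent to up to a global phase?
Z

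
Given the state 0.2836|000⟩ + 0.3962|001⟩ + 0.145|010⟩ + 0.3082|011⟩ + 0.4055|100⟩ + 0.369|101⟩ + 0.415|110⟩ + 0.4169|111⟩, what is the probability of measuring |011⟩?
0.09499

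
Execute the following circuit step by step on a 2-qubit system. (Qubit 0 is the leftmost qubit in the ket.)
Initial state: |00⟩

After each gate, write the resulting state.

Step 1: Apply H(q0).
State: 1/√2|00⟩ + 1/√2|10⟩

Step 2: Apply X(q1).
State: 1/√2|01⟩ + 1/√2|11⟩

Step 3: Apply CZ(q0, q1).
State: 1/√2|01⟩ - 1/√2|11⟩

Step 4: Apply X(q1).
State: 1/√2|00⟩ - 1/√2|10⟩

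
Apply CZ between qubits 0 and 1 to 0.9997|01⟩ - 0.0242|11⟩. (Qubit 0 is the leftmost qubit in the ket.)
0.9997|01⟩ + 0.0242|11⟩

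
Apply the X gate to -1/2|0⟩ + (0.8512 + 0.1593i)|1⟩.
(0.8512 + 0.1593i)|0⟩ - 1/2|1⟩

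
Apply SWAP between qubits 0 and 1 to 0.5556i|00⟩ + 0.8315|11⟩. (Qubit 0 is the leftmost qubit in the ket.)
0.5556i|00⟩ + 0.8315|11⟩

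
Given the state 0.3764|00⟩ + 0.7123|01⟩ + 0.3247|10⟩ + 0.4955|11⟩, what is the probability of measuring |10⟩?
0.1054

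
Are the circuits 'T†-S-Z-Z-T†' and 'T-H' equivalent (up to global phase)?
No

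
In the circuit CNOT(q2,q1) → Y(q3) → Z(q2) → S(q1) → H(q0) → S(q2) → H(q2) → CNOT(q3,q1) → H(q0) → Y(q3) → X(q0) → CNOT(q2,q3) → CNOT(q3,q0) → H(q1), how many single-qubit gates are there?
10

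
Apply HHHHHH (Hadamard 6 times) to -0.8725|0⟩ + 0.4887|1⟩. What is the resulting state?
-0.8725|0⟩ + 0.4887|1⟩

H² = I, so an even number of Hadamards cancels: H^6 = I and the state is unchanged.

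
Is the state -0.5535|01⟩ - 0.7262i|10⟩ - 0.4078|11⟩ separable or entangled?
Entangled

Writing the state as a|00⟩ + b|01⟩ + c|10⟩ + d|11⟩, it is a product state iff ad − bc = 0.
Here (a, b, c, d) = (0, -0.5535, -0.7262i, -0.4078): ad − bc = (0)(-0.4078) − (-0.5535)(-0.7262i) = -0.402i ≠ 0, so the state is entangled.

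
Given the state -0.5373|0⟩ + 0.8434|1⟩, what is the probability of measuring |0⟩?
0.2887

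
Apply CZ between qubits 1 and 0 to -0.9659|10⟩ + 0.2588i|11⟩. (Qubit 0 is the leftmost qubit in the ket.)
-0.9659|10⟩ - 0.2588i|11⟩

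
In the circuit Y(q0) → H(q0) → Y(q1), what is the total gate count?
3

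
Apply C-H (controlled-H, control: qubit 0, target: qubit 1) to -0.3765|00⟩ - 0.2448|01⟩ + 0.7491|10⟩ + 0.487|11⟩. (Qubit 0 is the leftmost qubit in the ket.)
-0.3765|00⟩ - 0.2448|01⟩ + 0.8741|10⟩ + 0.1853|11⟩

C-H leaves the control-|0⟩ kets |00⟩, |01⟩ unchanged and applies H to qubit 1 on the control-|1⟩ pair (|10⟩, |11⟩).
H = [[1/√2, 1/√2], [1/√2, -1/√2]].
With a = amp(|10⟩) = 0.7491 and b = amp(|11⟩) = 0.487:
new amp(|10⟩) = (1/√2)·a + (1/√2)·b = 0.8741
new amp(|11⟩) = (1/√2)·a + (-1/√2)·b = 0.1853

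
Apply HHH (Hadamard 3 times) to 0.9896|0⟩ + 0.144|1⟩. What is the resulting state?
0.8016|0⟩ + 0.5979|1⟩

H² = I, so H^3 = H: a single Hadamard. With (a, b) = (0.9896, 0.144), H gives ((a + b)/√2, (a − b)/√2) = (0.8016, 0.5979).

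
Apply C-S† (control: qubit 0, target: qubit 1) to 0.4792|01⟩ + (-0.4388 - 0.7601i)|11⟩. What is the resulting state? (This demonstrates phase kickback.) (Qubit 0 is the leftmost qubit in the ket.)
0.4792|01⟩ + (-0.7601 + 0.4388i)|11⟩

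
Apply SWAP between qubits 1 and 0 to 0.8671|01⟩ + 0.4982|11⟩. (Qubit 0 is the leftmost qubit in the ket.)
0.8671|10⟩ + 0.4982|11⟩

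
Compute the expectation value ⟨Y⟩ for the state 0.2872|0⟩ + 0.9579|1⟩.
0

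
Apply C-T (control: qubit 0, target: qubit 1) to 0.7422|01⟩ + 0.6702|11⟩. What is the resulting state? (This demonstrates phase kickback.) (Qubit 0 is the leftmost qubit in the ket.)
0.7422|01⟩ + (0.4739 + 0.4739i)|11⟩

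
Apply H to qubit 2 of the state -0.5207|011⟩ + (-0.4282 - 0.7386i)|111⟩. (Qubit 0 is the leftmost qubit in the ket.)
-0.3682|010⟩ + 0.3682|011⟩ + (-0.3028 - 0.5223i)|110⟩ + (0.3028 + 0.5223i)|111⟩

H on qubit 2 mixes each pair of kets that differ only in qubit 2: amplitudes (a, b) of (|…0…⟩, |…1…⟩) become ((a + b)/√2, (a − b)/√2). Kets absent from the input have amplitude 0.
(|010⟩, |011⟩): (a, b) = (0, -0.5207) → (-0.3682, 0.3682)
(|110⟩, |111⟩): (a, b) = (0, (-0.4282 - 0.7386i)) → ((-0.3028 - 0.5223i), (0.3028 + 0.5223i))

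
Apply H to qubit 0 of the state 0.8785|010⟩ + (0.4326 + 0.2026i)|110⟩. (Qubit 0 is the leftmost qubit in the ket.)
(0.9271 + 0.1433i)|010⟩ + (0.3153 - 0.1433i)|110⟩

H on qubit 0 mixes each pair of kets that differ only in qubit 0: amplitudes (a, b) of (|…0…⟩, |…1…⟩) become ((a + b)/√2, (a − b)/√2). Kets absent from the input have amplitude 0.
(|010⟩, |110⟩): (a, b) = (0.8785, (0.4326 + 0.2026i)) → ((0.9271 + 0.1433i), (0.3153 - 0.1433i))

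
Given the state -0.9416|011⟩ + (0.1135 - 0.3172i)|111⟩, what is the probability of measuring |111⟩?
0.1135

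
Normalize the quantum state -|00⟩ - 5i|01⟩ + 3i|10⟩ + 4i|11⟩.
-0.14|00⟩ - 0.7001i|01⟩ + 0.4201i|10⟩ + 0.5601i|11⟩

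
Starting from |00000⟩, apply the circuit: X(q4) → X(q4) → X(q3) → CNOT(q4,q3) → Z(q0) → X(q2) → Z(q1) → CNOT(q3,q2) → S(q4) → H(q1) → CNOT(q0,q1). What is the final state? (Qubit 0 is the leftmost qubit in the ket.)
1/√2|00010⟩ + 1/√2|01010⟩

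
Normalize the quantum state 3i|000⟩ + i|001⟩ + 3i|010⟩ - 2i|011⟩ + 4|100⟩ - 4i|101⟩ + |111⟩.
0.4009i|000⟩ + 0.1336i|001⟩ + 0.4009i|010⟩ - 0.2673i|011⟩ + 0.5345|100⟩ - 0.5345i|101⟩ + 0.1336|111⟩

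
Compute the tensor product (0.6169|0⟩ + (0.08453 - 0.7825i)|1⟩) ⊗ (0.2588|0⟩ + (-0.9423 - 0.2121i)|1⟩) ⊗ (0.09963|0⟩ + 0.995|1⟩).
0.01591|000⟩ + 0.1589|001⟩ + (-0.05792 - 0.01304i)|010⟩ + (-0.5784 - 0.1302i)|011⟩ + (0.00218 - 0.02018i)|100⟩ + (0.02177 - 0.2015i)|101⟩ + (-0.02447 + 0.07168i)|110⟩ + (-0.2444 + 0.7158i)|111⟩

amp(|b₁b₂…⟩) = product of the factor amplitudes for bits b₁, b₂, …; only kets whose every factor amplitude is nonzero survive.
|000⟩: (0.6169)(0.2588)(0.09963) = 0.01591
|001⟩: (0.6169)(0.2588)(0.995) = 0.1589
|010⟩: (0.6169)(-0.9423 - 0.2121i)(0.09963) = (-0.05792 - 0.01304i)
|011⟩: (0.6169)(-0.9423 - 0.2121i)(0.995) = (-0.5784 - 0.1302i)
|100⟩: (0.08453 - 0.7825i)(0.2588)(0.09963) = (0.00218 - 0.02018i)
|101⟩: (0.08453 - 0.7825i)(0.2588)(0.995) = (0.02177 - 0.2015i)
|110⟩: (0.08453 - 0.7825i)(-0.9423 - 0.2121i)(0.09963) = (-0.02447 + 0.07168i)
|111⟩: (0.08453 - 0.7825i)(-0.9423 - 0.2121i)(0.995) = (-0.2444 + 0.7158i)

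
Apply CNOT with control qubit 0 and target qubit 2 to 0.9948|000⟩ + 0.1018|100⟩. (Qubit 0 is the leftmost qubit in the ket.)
0.9948|000⟩ + 0.1018|101⟩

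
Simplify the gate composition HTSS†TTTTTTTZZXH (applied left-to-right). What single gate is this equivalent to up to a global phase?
Z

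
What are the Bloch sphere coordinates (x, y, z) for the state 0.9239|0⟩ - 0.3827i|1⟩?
(0, -0.7072, 0.7071)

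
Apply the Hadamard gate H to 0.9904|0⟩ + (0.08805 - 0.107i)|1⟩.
(0.7626 - 0.07566i)|0⟩ + (0.6381 + 0.07566i)|1⟩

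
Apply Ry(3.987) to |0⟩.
-0.4102|0⟩ + 0.912|1⟩

Ry(3.987) = [[cos(θ/2), −sin(θ/2)], [sin(θ/2), cos(θ/2)]]; θ = 3.987, cos(θ/2) ≈ -0.410228, sin(θ/2) ≈ 0.911983.
With a = amp(|0⟩) = 1 and b = amp(|1⟩) = 0:
new amp(|0⟩) = (-0.410228)·a + (-0.911983)·b = -0.4102
new amp(|1⟩) = (0.911983)·a + (-0.410228)·b = 0.912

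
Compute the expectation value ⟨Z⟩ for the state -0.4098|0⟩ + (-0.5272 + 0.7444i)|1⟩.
-0.6641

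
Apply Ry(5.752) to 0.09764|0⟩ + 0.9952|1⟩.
-0.3554|0⟩ - 0.9347|1⟩

Ry(5.752) = [[cos(θ/2), −sin(θ/2)], [sin(θ/2), cos(θ/2)]]; θ = 5.752, cos(θ/2) ≈ -0.964937, sin(θ/2) ≈ 0.262481.
With a = amp(|0⟩) = 0.09764 and b = amp(|1⟩) = 0.9952:
new amp(|0⟩) = (-0.964937)·a + (-0.262481)·b = -0.3554
new amp(|1⟩) = (0.262481)·a + (-0.964937)·b = -0.9347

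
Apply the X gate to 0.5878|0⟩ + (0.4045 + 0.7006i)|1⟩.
(0.4045 + 0.7006i)|0⟩ + 0.5878|1⟩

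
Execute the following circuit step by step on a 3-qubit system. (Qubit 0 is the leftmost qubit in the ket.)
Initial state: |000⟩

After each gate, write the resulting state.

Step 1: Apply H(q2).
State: 1/√2|000⟩ + 1/√2|001⟩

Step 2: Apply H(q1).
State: 1/2|000⟩ + 1/2|001⟩ + 1/2|010⟩ + 1/2|011⟩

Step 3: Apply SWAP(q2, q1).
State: 1/2|000⟩ + 1/2|001⟩ + 1/2|010⟩ + 1/2|011⟩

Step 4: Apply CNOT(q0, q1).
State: 1/2|000⟩ + 1/2|001⟩ + 1/2|010⟩ + 1/2|011⟩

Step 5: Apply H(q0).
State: 1/√8|000⟩ + 1/√8|001⟩ + 1/√8|010⟩ + 1/√8|011⟩ + 1/√8|100⟩ + 1/√8|101⟩ + 1/√8|110⟩ + 1/√8|111⟩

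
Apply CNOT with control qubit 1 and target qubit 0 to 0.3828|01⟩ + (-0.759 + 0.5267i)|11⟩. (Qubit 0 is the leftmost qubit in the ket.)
(-0.759 + 0.5267i)|01⟩ + 0.3828|11⟩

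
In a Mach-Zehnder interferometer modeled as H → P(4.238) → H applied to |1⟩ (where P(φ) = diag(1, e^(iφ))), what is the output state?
(0.7284 + 0.4448i)|0⟩ + (0.2716 - 0.4448i)|1⟩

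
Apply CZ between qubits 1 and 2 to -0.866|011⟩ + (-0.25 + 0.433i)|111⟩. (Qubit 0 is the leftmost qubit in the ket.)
0.866|011⟩ + (0.25 - 0.433i)|111⟩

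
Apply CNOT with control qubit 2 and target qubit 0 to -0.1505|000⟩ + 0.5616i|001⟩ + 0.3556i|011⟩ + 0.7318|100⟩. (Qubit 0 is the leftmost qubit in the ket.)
-0.1505|000⟩ + 0.7318|100⟩ + 0.5616i|101⟩ + 0.3556i|111⟩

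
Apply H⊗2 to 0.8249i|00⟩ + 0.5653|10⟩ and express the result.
(0.2827 + 0.4125i)|00⟩ + (0.2827 + 0.4125i)|01⟩ + (-0.2827 + 0.4125i)|10⟩ + (-0.2827 + 0.4125i)|11⟩

H⊗2 gives amp(|y⟩) = (1/2) Σ_x (−1)^(x·y) amp(|x⟩), where x·y is the number of positions in which both x and y have a 1.
|00⟩: (0.8249i + 0.5653)/2 = (0.2827 + 0.4125i)
|01⟩: (0.8249i + 0.5653)/2 = (0.2827 + 0.4125i)
|10⟩: (0.8249i - 0.5653)/2 = (-0.2827 + 0.4125i)
|11⟩: (0.8249i - 0.5653)/2 = (-0.2827 + 0.4125i)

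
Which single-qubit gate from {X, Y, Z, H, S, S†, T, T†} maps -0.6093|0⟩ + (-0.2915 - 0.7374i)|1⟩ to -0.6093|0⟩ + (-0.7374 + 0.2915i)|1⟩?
S†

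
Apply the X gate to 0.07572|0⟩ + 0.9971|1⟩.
0.9971|0⟩ + 0.07572|1⟩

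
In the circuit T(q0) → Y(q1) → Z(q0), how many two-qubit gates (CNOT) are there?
0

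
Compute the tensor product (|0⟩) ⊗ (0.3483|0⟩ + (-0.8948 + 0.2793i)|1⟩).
0.3483|00⟩ + (-0.8948 + 0.2793i)|01⟩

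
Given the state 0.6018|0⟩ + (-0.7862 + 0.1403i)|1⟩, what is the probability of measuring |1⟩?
0.6378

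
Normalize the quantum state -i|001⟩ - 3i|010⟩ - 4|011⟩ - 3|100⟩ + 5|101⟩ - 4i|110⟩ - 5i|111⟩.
-0.0995i|001⟩ - 0.2985i|010⟩ - 0.398|011⟩ - 0.2985|100⟩ + 0.4975|101⟩ - 0.398i|110⟩ - 0.4975i|111⟩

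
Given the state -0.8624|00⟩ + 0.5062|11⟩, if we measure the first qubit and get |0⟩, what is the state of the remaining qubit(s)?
-|0⟩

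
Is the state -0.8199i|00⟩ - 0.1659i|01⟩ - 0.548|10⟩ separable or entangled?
Entangled

Writing the state as a|00⟩ + b|01⟩ + c|10⟩ + d|11⟩, it is a product state iff ad − bc = 0.
Here (a, b, c, d) = (-0.8199i, -0.1659i, -0.548, 0): ad − bc = (-0.8199i)(0) − (-0.1659i)(-0.548) = -0.09091i ≠ 0, so the state is entangled.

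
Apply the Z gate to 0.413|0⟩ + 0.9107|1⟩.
0.413|0⟩ - 0.9107|1⟩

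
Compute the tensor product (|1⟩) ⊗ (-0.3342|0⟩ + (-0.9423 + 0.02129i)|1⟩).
-0.3342|10⟩ + (-0.9423 + 0.02129i)|11⟩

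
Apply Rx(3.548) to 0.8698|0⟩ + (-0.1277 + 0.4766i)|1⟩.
(0.2913 + 0.1251i)|0⟩ + (0.02577 - 0.9481i)|1⟩

Rx(3.548) = [[cos(θ/2), −i·sin(θ/2)], [−i·sin(θ/2), cos(θ/2)]]; θ = 3.548, cos(θ/2) ≈ -0.201808, sin(θ/2) ≈ 0.979425.
With a = amp(|0⟩) = 0.8698 and b = amp(|1⟩) = (-0.1277 + 0.4766i):
new amp(|0⟩) = (-0.201808)·a + (-0.979425i)·b = (0.2913 + 0.1251i)
new amp(|1⟩) = (-0.979425i)·a + (-0.201808)·b = (0.02577 - 0.9481i)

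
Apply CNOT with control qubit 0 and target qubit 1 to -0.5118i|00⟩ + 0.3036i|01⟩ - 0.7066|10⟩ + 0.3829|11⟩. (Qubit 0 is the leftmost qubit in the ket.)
-0.5118i|00⟩ + 0.3036i|01⟩ + 0.3829|10⟩ - 0.7066|11⟩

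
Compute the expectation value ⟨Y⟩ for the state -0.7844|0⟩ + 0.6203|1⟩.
0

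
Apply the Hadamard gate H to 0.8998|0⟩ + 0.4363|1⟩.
0.9448|0⟩ + 0.3277|1⟩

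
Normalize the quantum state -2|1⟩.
-|1⟩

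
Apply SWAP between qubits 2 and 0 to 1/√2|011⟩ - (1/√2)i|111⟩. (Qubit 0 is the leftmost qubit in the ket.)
1/√2|110⟩ - (1/√2)i|111⟩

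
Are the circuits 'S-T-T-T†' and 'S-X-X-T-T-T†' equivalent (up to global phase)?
Yes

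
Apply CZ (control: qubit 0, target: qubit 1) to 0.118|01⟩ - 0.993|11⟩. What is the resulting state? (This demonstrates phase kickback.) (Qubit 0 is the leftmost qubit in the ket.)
0.118|01⟩ + 0.993|11⟩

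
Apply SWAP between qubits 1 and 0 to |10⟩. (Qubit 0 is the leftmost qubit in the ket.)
|01⟩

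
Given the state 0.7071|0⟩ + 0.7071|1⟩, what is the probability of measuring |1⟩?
0.5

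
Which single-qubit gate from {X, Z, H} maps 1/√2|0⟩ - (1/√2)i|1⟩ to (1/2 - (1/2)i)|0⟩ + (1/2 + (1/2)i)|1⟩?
H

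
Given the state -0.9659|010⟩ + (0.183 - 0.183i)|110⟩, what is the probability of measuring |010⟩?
0.933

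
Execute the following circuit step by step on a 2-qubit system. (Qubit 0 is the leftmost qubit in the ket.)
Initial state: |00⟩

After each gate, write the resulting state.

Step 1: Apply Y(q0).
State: i|10⟩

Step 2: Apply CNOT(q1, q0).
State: i|10⟩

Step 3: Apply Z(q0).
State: -i|10⟩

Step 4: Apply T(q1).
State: -i|10⟩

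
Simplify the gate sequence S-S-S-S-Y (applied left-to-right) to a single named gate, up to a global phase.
Y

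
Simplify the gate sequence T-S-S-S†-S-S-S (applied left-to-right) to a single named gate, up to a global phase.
T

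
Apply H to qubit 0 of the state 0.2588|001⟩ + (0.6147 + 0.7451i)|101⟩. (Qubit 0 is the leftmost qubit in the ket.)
(0.6177 + 0.5269i)|001⟩ + (-0.2517 - 0.5269i)|101⟩

H on qubit 0 mixes each pair of kets that differ only in qubit 0: amplitudes (a, b) of (|…0…⟩, |…1…⟩) become ((a + b)/√2, (a − b)/√2). Kets absent from the input have amplitude 0.
(|001⟩, |101⟩): (a, b) = (0.2588, (0.6147 + 0.7451i)) → ((0.6177 + 0.5269i), (-0.2517 - 0.5269i))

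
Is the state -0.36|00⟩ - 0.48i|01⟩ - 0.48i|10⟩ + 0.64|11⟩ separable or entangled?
Separable

Writing the state as a|00⟩ + b|01⟩ + c|10⟩ + d|11⟩, it is a product state iff ad − bc = 0.
Here (a, b, c, d) = (-0.36, -0.48i, -0.48i, 0.64): ad − bc = (-0.36)(0.64) − (-0.48i)(-0.48i) = 0, so the state is separable.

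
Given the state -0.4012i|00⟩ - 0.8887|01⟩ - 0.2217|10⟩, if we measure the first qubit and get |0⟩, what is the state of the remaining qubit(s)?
-0.4115i|0⟩ - 0.9114|1⟩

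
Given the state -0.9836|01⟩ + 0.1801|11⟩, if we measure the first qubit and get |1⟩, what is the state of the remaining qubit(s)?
|1⟩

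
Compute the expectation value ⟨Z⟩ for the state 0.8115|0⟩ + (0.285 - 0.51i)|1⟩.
0.3172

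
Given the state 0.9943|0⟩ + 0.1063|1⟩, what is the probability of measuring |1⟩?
0.0113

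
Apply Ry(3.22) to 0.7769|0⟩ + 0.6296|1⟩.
-0.6596|0⟩ + 0.7516|1⟩

Ry(3.22) = [[cos(θ/2), −sin(θ/2)], [sin(θ/2), cos(θ/2)]]; θ = 3.22, cos(θ/2) ≈ -0.0391936, sin(θ/2) ≈ 0.999232.
With a = amp(|0⟩) = 0.7769 and b = amp(|1⟩) = 0.6296:
new amp(|0⟩) = (-0.0391936)·a + (-0.999232)·b = -0.6596
new amp(|1⟩) = (0.999232)·a + (-0.0391936)·b = 0.7516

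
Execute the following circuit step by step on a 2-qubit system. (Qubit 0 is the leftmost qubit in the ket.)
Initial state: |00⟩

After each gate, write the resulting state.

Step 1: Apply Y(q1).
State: i|01⟩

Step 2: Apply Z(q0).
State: i|01⟩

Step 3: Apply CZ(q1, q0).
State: i|01⟩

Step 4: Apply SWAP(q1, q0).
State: i|10⟩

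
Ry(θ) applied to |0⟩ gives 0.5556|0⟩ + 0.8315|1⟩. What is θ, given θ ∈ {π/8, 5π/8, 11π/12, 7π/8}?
5π/8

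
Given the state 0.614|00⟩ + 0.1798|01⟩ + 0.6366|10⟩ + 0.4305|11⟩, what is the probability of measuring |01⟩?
0.03233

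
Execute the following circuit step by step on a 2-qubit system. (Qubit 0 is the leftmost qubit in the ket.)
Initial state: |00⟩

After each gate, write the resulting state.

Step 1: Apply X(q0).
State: |10⟩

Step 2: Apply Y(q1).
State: i|11⟩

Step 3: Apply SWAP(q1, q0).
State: i|11⟩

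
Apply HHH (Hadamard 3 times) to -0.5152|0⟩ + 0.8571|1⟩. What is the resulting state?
0.2418|0⟩ - 0.9704|1⟩

H² = I, so H^3 = H: a single Hadamard. With (a, b) = (-0.5152, 0.8571), H gives ((a + b)/√2, (a − b)/√2) = (0.2418, -0.9704).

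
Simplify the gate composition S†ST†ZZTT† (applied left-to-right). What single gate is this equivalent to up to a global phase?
T†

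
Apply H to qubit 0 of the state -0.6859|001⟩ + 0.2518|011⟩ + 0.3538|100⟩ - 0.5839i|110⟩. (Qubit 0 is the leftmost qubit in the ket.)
0.2502|000⟩ - 0.485|001⟩ - 0.4129i|010⟩ + 0.178|011⟩ - 0.2502|100⟩ - 0.485|101⟩ + 0.4129i|110⟩ + 0.178|111⟩

H on qubit 0 mixes each pair of kets that differ only in qubit 0: amplitudes (a, b) of (|…0…⟩, |…1…⟩) become ((a + b)/√2, (a − b)/√2). Kets absent from the input have amplitude 0.
(|000⟩, |100⟩): (a, b) = (0, 0.3538) → (0.2502, -0.2502)
(|001⟩, |101⟩): (a, b) = (-0.6859, 0) → (-0.485, -0.485)
(|010⟩, |110⟩): (a, b) = (0, -0.5839i) → (-0.4129i, 0.4129i)
(|011⟩, |111⟩): (a, b) = (0.2518, 0) → (0.178, 0.178)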